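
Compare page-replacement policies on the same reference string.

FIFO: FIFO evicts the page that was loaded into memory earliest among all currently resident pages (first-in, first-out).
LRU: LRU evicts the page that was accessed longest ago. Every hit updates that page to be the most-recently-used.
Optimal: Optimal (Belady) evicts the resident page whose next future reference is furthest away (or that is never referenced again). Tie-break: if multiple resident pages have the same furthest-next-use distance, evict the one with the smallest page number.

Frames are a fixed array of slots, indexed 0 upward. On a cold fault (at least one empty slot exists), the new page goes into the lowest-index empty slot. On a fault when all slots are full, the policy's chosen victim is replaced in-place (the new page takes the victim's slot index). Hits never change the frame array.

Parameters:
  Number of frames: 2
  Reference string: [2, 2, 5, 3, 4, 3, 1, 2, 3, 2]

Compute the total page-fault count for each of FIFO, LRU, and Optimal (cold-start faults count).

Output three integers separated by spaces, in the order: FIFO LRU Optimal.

--- FIFO ---
  step 0: ref 2 -> FAULT, frames=[2,-] (faults so far: 1)
  step 1: ref 2 -> HIT, frames=[2,-] (faults so far: 1)
  step 2: ref 5 -> FAULT, frames=[2,5] (faults so far: 2)
  step 3: ref 3 -> FAULT, evict 2, frames=[3,5] (faults so far: 3)
  step 4: ref 4 -> FAULT, evict 5, frames=[3,4] (faults so far: 4)
  step 5: ref 3 -> HIT, frames=[3,4] (faults so far: 4)
  step 6: ref 1 -> FAULT, evict 3, frames=[1,4] (faults so far: 5)
  step 7: ref 2 -> FAULT, evict 4, frames=[1,2] (faults so far: 6)
  step 8: ref 3 -> FAULT, evict 1, frames=[3,2] (faults so far: 7)
  step 9: ref 2 -> HIT, frames=[3,2] (faults so far: 7)
  FIFO total faults: 7
--- LRU ---
  step 0: ref 2 -> FAULT, frames=[2,-] (faults so far: 1)
  step 1: ref 2 -> HIT, frames=[2,-] (faults so far: 1)
  step 2: ref 5 -> FAULT, frames=[2,5] (faults so far: 2)
  step 3: ref 3 -> FAULT, evict 2, frames=[3,5] (faults so far: 3)
  step 4: ref 4 -> FAULT, evict 5, frames=[3,4] (faults so far: 4)
  step 5: ref 3 -> HIT, frames=[3,4] (faults so far: 4)
  step 6: ref 1 -> FAULT, evict 4, frames=[3,1] (faults so far: 5)
  step 7: ref 2 -> FAULT, evict 3, frames=[2,1] (faults so far: 6)
  step 8: ref 3 -> FAULT, evict 1, frames=[2,3] (faults so far: 7)
  step 9: ref 2 -> HIT, frames=[2,3] (faults so far: 7)
  LRU total faults: 7
--- Optimal ---
  step 0: ref 2 -> FAULT, frames=[2,-] (faults so far: 1)
  step 1: ref 2 -> HIT, frames=[2,-] (faults so far: 1)
  step 2: ref 5 -> FAULT, frames=[2,5] (faults so far: 2)
  step 3: ref 3 -> FAULT, evict 5, frames=[2,3] (faults so far: 3)
  step 4: ref 4 -> FAULT, evict 2, frames=[4,3] (faults so far: 4)
  step 5: ref 3 -> HIT, frames=[4,3] (faults so far: 4)
  step 6: ref 1 -> FAULT, evict 4, frames=[1,3] (faults so far: 5)
  step 7: ref 2 -> FAULT, evict 1, frames=[2,3] (faults so far: 6)
  step 8: ref 3 -> HIT, frames=[2,3] (faults so far: 6)
  step 9: ref 2 -> HIT, frames=[2,3] (faults so far: 6)
  Optimal total faults: 6

Answer: 7 7 6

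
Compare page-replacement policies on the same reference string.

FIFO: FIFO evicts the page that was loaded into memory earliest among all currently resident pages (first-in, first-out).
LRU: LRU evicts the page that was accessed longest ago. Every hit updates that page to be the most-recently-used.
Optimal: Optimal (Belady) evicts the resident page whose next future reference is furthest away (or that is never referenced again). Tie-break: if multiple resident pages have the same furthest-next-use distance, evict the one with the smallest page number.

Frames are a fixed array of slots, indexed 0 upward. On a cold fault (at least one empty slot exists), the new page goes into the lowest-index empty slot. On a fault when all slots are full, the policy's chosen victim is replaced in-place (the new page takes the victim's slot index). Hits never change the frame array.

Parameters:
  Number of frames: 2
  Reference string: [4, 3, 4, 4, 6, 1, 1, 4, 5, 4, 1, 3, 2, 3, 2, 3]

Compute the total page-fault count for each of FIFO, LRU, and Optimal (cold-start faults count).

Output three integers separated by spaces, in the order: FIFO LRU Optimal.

Answer: 9 9 8

Derivation:
--- FIFO ---
  step 0: ref 4 -> FAULT, frames=[4,-] (faults so far: 1)
  step 1: ref 3 -> FAULT, frames=[4,3] (faults so far: 2)
  step 2: ref 4 -> HIT, frames=[4,3] (faults so far: 2)
  step 3: ref 4 -> HIT, frames=[4,3] (faults so far: 2)
  step 4: ref 6 -> FAULT, evict 4, frames=[6,3] (faults so far: 3)
  step 5: ref 1 -> FAULT, evict 3, frames=[6,1] (faults so far: 4)
  step 6: ref 1 -> HIT, frames=[6,1] (faults so far: 4)
  step 7: ref 4 -> FAULT, evict 6, frames=[4,1] (faults so far: 5)
  step 8: ref 5 -> FAULT, evict 1, frames=[4,5] (faults so far: 6)
  step 9: ref 4 -> HIT, frames=[4,5] (faults so far: 6)
  step 10: ref 1 -> FAULT, evict 4, frames=[1,5] (faults so far: 7)
  step 11: ref 3 -> FAULT, evict 5, frames=[1,3] (faults so far: 8)
  step 12: ref 2 -> FAULT, evict 1, frames=[2,3] (faults so far: 9)
  step 13: ref 3 -> HIT, frames=[2,3] (faults so far: 9)
  step 14: ref 2 -> HIT, frames=[2,3] (faults so far: 9)
  step 15: ref 3 -> HIT, frames=[2,3] (faults so far: 9)
  FIFO total faults: 9
--- LRU ---
  step 0: ref 4 -> FAULT, frames=[4,-] (faults so far: 1)
  step 1: ref 3 -> FAULT, frames=[4,3] (faults so far: 2)
  step 2: ref 4 -> HIT, frames=[4,3] (faults so far: 2)
  step 3: ref 4 -> HIT, frames=[4,3] (faults so far: 2)
  step 4: ref 6 -> FAULT, evict 3, frames=[4,6] (faults so far: 3)
  step 5: ref 1 -> FAULT, evict 4, frames=[1,6] (faults so far: 4)
  step 6: ref 1 -> HIT, frames=[1,6] (faults so far: 4)
  step 7: ref 4 -> FAULT, evict 6, frames=[1,4] (faults so far: 5)
  step 8: ref 5 -> FAULT, evict 1, frames=[5,4] (faults so far: 6)
  step 9: ref 4 -> HIT, frames=[5,4] (faults so far: 6)
  step 10: ref 1 -> FAULT, evict 5, frames=[1,4] (faults so far: 7)
  step 11: ref 3 -> FAULT, evict 4, frames=[1,3] (faults so far: 8)
  step 12: ref 2 -> FAULT, evict 1, frames=[2,3] (faults so far: 9)
  step 13: ref 3 -> HIT, frames=[2,3] (faults so far: 9)
  step 14: ref 2 -> HIT, frames=[2,3] (faults so far: 9)
  step 15: ref 3 -> HIT, frames=[2,3] (faults so far: 9)
  LRU total faults: 9
--- Optimal ---
  step 0: ref 4 -> FAULT, frames=[4,-] (faults so far: 1)
  step 1: ref 3 -> FAULT, frames=[4,3] (faults so far: 2)
  step 2: ref 4 -> HIT, frames=[4,3] (faults so far: 2)
  step 3: ref 4 -> HIT, frames=[4,3] (faults so far: 2)
  step 4: ref 6 -> FAULT, evict 3, frames=[4,6] (faults so far: 3)
  step 5: ref 1 -> FAULT, evict 6, frames=[4,1] (faults so far: 4)
  step 6: ref 1 -> HIT, frames=[4,1] (faults so far: 4)
  step 7: ref 4 -> HIT, frames=[4,1] (faults so far: 4)
  step 8: ref 5 -> FAULT, evict 1, frames=[4,5] (faults so far: 5)
  step 9: ref 4 -> HIT, frames=[4,5] (faults so far: 5)
  step 10: ref 1 -> FAULT, evict 4, frames=[1,5] (faults so far: 6)
  step 11: ref 3 -> FAULT, evict 1, frames=[3,5] (faults so far: 7)
  step 12: ref 2 -> FAULT, evict 5, frames=[3,2] (faults so far: 8)
  step 13: ref 3 -> HIT, frames=[3,2] (faults so far: 8)
  step 14: ref 2 -> HIT, frames=[3,2] (faults so far: 8)
  step 15: ref 3 -> HIT, frames=[3,2] (faults so far: 8)
  Optimal total faults: 8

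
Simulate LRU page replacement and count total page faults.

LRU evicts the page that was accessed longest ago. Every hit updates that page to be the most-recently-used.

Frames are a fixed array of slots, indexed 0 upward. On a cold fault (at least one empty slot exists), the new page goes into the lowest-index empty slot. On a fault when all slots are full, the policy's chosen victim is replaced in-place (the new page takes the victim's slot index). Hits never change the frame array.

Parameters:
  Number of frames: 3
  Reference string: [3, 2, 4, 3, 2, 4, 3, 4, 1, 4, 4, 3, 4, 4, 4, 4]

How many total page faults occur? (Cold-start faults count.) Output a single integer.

Answer: 4

Derivation:
Step 0: ref 3 → FAULT, frames=[3,-,-]
Step 1: ref 2 → FAULT, frames=[3,2,-]
Step 2: ref 4 → FAULT, frames=[3,2,4]
Step 3: ref 3 → HIT, frames=[3,2,4]
Step 4: ref 2 → HIT, frames=[3,2,4]
Step 5: ref 4 → HIT, frames=[3,2,4]
Step 6: ref 3 → HIT, frames=[3,2,4]
Step 7: ref 4 → HIT, frames=[3,2,4]
Step 8: ref 1 → FAULT (evict 2), frames=[3,1,4]
Step 9: ref 4 → HIT, frames=[3,1,4]
Step 10: ref 4 → HIT, frames=[3,1,4]
Step 11: ref 3 → HIT, frames=[3,1,4]
Step 12: ref 4 → HIT, frames=[3,1,4]
Step 13: ref 4 → HIT, frames=[3,1,4]
Step 14: ref 4 → HIT, frames=[3,1,4]
Step 15: ref 4 → HIT, frames=[3,1,4]
Total faults: 4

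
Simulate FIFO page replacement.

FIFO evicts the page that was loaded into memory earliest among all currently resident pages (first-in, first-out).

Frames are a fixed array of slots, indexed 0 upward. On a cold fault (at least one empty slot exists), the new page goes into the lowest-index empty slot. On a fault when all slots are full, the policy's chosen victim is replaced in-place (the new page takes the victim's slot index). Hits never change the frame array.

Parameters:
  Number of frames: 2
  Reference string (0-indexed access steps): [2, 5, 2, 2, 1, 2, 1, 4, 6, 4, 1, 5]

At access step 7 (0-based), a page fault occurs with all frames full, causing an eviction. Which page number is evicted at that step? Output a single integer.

Step 0: ref 2 -> FAULT, frames=[2,-]
Step 1: ref 5 -> FAULT, frames=[2,5]
Step 2: ref 2 -> HIT, frames=[2,5]
Step 3: ref 2 -> HIT, frames=[2,5]
Step 4: ref 1 -> FAULT, evict 2, frames=[1,5]
Step 5: ref 2 -> FAULT, evict 5, frames=[1,2]
Step 6: ref 1 -> HIT, frames=[1,2]
Step 7: ref 4 -> FAULT, evict 1, frames=[4,2]
At step 7: evicted page 1

Answer: 1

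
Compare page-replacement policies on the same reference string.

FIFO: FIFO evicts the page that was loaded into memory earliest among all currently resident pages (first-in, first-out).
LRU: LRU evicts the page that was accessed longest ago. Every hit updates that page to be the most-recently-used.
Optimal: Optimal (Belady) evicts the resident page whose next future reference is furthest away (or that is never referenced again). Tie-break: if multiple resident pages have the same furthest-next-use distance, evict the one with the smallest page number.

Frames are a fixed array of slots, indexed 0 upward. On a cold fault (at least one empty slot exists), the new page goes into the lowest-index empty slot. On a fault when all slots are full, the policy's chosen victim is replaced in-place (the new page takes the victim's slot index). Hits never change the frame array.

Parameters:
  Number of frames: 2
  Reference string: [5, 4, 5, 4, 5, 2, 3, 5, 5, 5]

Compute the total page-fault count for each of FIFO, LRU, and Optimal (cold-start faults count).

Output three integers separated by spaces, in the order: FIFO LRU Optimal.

--- FIFO ---
  step 0: ref 5 -> FAULT, frames=[5,-] (faults so far: 1)
  step 1: ref 4 -> FAULT, frames=[5,4] (faults so far: 2)
  step 2: ref 5 -> HIT, frames=[5,4] (faults so far: 2)
  step 3: ref 4 -> HIT, frames=[5,4] (faults so far: 2)
  step 4: ref 5 -> HIT, frames=[5,4] (faults so far: 2)
  step 5: ref 2 -> FAULT, evict 5, frames=[2,4] (faults so far: 3)
  step 6: ref 3 -> FAULT, evict 4, frames=[2,3] (faults so far: 4)
  step 7: ref 5 -> FAULT, evict 2, frames=[5,3] (faults so far: 5)
  step 8: ref 5 -> HIT, frames=[5,3] (faults so far: 5)
  step 9: ref 5 -> HIT, frames=[5,3] (faults so far: 5)
  FIFO total faults: 5
--- LRU ---
  step 0: ref 5 -> FAULT, frames=[5,-] (faults so far: 1)
  step 1: ref 4 -> FAULT, frames=[5,4] (faults so far: 2)
  step 2: ref 5 -> HIT, frames=[5,4] (faults so far: 2)
  step 3: ref 4 -> HIT, frames=[5,4] (faults so far: 2)
  step 4: ref 5 -> HIT, frames=[5,4] (faults so far: 2)
  step 5: ref 2 -> FAULT, evict 4, frames=[5,2] (faults so far: 3)
  step 6: ref 3 -> FAULT, evict 5, frames=[3,2] (faults so far: 4)
  step 7: ref 5 -> FAULT, evict 2, frames=[3,5] (faults so far: 5)
  step 8: ref 5 -> HIT, frames=[3,5] (faults so far: 5)
  step 9: ref 5 -> HIT, frames=[3,5] (faults so far: 5)
  LRU total faults: 5
--- Optimal ---
  step 0: ref 5 -> FAULT, frames=[5,-] (faults so far: 1)
  step 1: ref 4 -> FAULT, frames=[5,4] (faults so far: 2)
  step 2: ref 5 -> HIT, frames=[5,4] (faults so far: 2)
  step 3: ref 4 -> HIT, frames=[5,4] (faults so far: 2)
  step 4: ref 5 -> HIT, frames=[5,4] (faults so far: 2)
  step 5: ref 2 -> FAULT, evict 4, frames=[5,2] (faults so far: 3)
  step 6: ref 3 -> FAULT, evict 2, frames=[5,3] (faults so far: 4)
  step 7: ref 5 -> HIT, frames=[5,3] (faults so far: 4)
  step 8: ref 5 -> HIT, frames=[5,3] (faults so far: 4)
  step 9: ref 5 -> HIT, frames=[5,3] (faults so far: 4)
  Optimal total faults: 4

Answer: 5 5 4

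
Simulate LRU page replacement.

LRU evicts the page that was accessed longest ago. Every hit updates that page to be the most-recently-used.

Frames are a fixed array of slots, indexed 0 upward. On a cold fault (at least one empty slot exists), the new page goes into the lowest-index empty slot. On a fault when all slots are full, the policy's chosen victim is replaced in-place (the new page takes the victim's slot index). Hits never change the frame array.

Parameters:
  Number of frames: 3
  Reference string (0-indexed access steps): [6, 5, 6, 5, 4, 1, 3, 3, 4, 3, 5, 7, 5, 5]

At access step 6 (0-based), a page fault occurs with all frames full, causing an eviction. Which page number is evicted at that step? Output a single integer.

Answer: 5

Derivation:
Step 0: ref 6 -> FAULT, frames=[6,-,-]
Step 1: ref 5 -> FAULT, frames=[6,5,-]
Step 2: ref 6 -> HIT, frames=[6,5,-]
Step 3: ref 5 -> HIT, frames=[6,5,-]
Step 4: ref 4 -> FAULT, frames=[6,5,4]
Step 5: ref 1 -> FAULT, evict 6, frames=[1,5,4]
Step 6: ref 3 -> FAULT, evict 5, frames=[1,3,4]
At step 6: evicted page 5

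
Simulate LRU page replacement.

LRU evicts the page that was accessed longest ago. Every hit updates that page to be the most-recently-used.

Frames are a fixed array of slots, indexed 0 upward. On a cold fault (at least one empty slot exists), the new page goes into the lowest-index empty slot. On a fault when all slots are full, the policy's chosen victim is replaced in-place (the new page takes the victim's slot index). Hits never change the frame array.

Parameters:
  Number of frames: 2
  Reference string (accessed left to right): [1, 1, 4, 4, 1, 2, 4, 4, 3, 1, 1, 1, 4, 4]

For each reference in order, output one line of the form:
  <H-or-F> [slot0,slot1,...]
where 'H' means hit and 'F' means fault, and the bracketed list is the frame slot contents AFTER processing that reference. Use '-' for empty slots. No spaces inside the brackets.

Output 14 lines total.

F [1,-]
H [1,-]
F [1,4]
H [1,4]
H [1,4]
F [1,2]
F [4,2]
H [4,2]
F [4,3]
F [1,3]
H [1,3]
H [1,3]
F [1,4]
H [1,4]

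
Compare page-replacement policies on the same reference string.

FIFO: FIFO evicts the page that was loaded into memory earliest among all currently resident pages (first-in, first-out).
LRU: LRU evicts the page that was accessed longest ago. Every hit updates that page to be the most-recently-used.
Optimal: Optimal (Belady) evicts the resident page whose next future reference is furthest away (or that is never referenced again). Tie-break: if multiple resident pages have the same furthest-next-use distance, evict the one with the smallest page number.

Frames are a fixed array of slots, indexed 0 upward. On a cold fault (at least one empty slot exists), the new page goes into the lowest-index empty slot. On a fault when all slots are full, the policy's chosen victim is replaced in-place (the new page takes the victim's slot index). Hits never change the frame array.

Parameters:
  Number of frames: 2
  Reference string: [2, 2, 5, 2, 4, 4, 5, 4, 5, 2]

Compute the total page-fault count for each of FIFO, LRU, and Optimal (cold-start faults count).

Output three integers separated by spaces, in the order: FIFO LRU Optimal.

--- FIFO ---
  step 0: ref 2 -> FAULT, frames=[2,-] (faults so far: 1)
  step 1: ref 2 -> HIT, frames=[2,-] (faults so far: 1)
  step 2: ref 5 -> FAULT, frames=[2,5] (faults so far: 2)
  step 3: ref 2 -> HIT, frames=[2,5] (faults so far: 2)
  step 4: ref 4 -> FAULT, evict 2, frames=[4,5] (faults so far: 3)
  step 5: ref 4 -> HIT, frames=[4,5] (faults so far: 3)
  step 6: ref 5 -> HIT, frames=[4,5] (faults so far: 3)
  step 7: ref 4 -> HIT, frames=[4,5] (faults so far: 3)
  step 8: ref 5 -> HIT, frames=[4,5] (faults so far: 3)
  step 9: ref 2 -> FAULT, evict 5, frames=[4,2] (faults so far: 4)
  FIFO total faults: 4
--- LRU ---
  step 0: ref 2 -> FAULT, frames=[2,-] (faults so far: 1)
  step 1: ref 2 -> HIT, frames=[2,-] (faults so far: 1)
  step 2: ref 5 -> FAULT, frames=[2,5] (faults so far: 2)
  step 3: ref 2 -> HIT, frames=[2,5] (faults so far: 2)
  step 4: ref 4 -> FAULT, evict 5, frames=[2,4] (faults so far: 3)
  step 5: ref 4 -> HIT, frames=[2,4] (faults so far: 3)
  step 6: ref 5 -> FAULT, evict 2, frames=[5,4] (faults so far: 4)
  step 7: ref 4 -> HIT, frames=[5,4] (faults so far: 4)
  step 8: ref 5 -> HIT, frames=[5,4] (faults so far: 4)
  step 9: ref 2 -> FAULT, evict 4, frames=[5,2] (faults so far: 5)
  LRU total faults: 5
--- Optimal ---
  step 0: ref 2 -> FAULT, frames=[2,-] (faults so far: 1)
  step 1: ref 2 -> HIT, frames=[2,-] (faults so far: 1)
  step 2: ref 5 -> FAULT, frames=[2,5] (faults so far: 2)
  step 3: ref 2 -> HIT, frames=[2,5] (faults so far: 2)
  step 4: ref 4 -> FAULT, evict 2, frames=[4,5] (faults so far: 3)
  step 5: ref 4 -> HIT, frames=[4,5] (faults so far: 3)
  step 6: ref 5 -> HIT, frames=[4,5] (faults so far: 3)
  step 7: ref 4 -> HIT, frames=[4,5] (faults so far: 3)
  step 8: ref 5 -> HIT, frames=[4,5] (faults so far: 3)
  step 9: ref 2 -> FAULT, evict 4, frames=[2,5] (faults so far: 4)
  Optimal total faults: 4

Answer: 4 5 4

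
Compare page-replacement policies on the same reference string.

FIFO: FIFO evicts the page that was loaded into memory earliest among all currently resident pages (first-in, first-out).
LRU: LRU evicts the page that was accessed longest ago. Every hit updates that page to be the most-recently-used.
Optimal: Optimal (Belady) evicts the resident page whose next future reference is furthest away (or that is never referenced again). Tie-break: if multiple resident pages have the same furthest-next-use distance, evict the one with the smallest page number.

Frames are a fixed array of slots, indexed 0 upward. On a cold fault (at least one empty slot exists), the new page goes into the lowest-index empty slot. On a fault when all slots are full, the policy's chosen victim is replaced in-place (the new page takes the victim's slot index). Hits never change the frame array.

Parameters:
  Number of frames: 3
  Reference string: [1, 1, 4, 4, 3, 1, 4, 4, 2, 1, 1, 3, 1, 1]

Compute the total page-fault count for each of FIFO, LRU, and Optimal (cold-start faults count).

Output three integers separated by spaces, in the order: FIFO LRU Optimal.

Answer: 5 5 4

Derivation:
--- FIFO ---
  step 0: ref 1 -> FAULT, frames=[1,-,-] (faults so far: 1)
  step 1: ref 1 -> HIT, frames=[1,-,-] (faults so far: 1)
  step 2: ref 4 -> FAULT, frames=[1,4,-] (faults so far: 2)
  step 3: ref 4 -> HIT, frames=[1,4,-] (faults so far: 2)
  step 4: ref 3 -> FAULT, frames=[1,4,3] (faults so far: 3)
  step 5: ref 1 -> HIT, frames=[1,4,3] (faults so far: 3)
  step 6: ref 4 -> HIT, frames=[1,4,3] (faults so far: 3)
  step 7: ref 4 -> HIT, frames=[1,4,3] (faults so far: 3)
  step 8: ref 2 -> FAULT, evict 1, frames=[2,4,3] (faults so far: 4)
  step 9: ref 1 -> FAULT, evict 4, frames=[2,1,3] (faults so far: 5)
  step 10: ref 1 -> HIT, frames=[2,1,3] (faults so far: 5)
  step 11: ref 3 -> HIT, frames=[2,1,3] (faults so far: 5)
  step 12: ref 1 -> HIT, frames=[2,1,3] (faults so far: 5)
  step 13: ref 1 -> HIT, frames=[2,1,3] (faults so far: 5)
  FIFO total faults: 5
--- LRU ---
  step 0: ref 1 -> FAULT, frames=[1,-,-] (faults so far: 1)
  step 1: ref 1 -> HIT, frames=[1,-,-] (faults so far: 1)
  step 2: ref 4 -> FAULT, frames=[1,4,-] (faults so far: 2)
  step 3: ref 4 -> HIT, frames=[1,4,-] (faults so far: 2)
  step 4: ref 3 -> FAULT, frames=[1,4,3] (faults so far: 3)
  step 5: ref 1 -> HIT, frames=[1,4,3] (faults so far: 3)
  step 6: ref 4 -> HIT, frames=[1,4,3] (faults so far: 3)
  step 7: ref 4 -> HIT, frames=[1,4,3] (faults so far: 3)
  step 8: ref 2 -> FAULT, evict 3, frames=[1,4,2] (faults so far: 4)
  step 9: ref 1 -> HIT, frames=[1,4,2] (faults so far: 4)
  step 10: ref 1 -> HIT, frames=[1,4,2] (faults so far: 4)
  step 11: ref 3 -> FAULT, evict 4, frames=[1,3,2] (faults so far: 5)
  step 12: ref 1 -> HIT, frames=[1,3,2] (faults so far: 5)
  step 13: ref 1 -> HIT, frames=[1,3,2] (faults so far: 5)
  LRU total faults: 5
--- Optimal ---
  step 0: ref 1 -> FAULT, frames=[1,-,-] (faults so far: 1)
  step 1: ref 1 -> HIT, frames=[1,-,-] (faults so far: 1)
  step 2: ref 4 -> FAULT, frames=[1,4,-] (faults so far: 2)
  step 3: ref 4 -> HIT, frames=[1,4,-] (faults so far: 2)
  step 4: ref 3 -> FAULT, frames=[1,4,3] (faults so far: 3)
  step 5: ref 1 -> HIT, frames=[1,4,3] (faults so far: 3)
  step 6: ref 4 -> HIT, frames=[1,4,3] (faults so far: 3)
  step 7: ref 4 -> HIT, frames=[1,4,3] (faults so far: 3)
  step 8: ref 2 -> FAULT, evict 4, frames=[1,2,3] (faults so far: 4)
  step 9: ref 1 -> HIT, frames=[1,2,3] (faults so far: 4)
  step 10: ref 1 -> HIT, frames=[1,2,3] (faults so far: 4)
  step 11: ref 3 -> HIT, frames=[1,2,3] (faults so far: 4)
  step 12: ref 1 -> HIT, frames=[1,2,3] (faults so far: 4)
  step 13: ref 1 -> HIT, frames=[1,2,3] (faults so far: 4)
  Optimal total faults: 4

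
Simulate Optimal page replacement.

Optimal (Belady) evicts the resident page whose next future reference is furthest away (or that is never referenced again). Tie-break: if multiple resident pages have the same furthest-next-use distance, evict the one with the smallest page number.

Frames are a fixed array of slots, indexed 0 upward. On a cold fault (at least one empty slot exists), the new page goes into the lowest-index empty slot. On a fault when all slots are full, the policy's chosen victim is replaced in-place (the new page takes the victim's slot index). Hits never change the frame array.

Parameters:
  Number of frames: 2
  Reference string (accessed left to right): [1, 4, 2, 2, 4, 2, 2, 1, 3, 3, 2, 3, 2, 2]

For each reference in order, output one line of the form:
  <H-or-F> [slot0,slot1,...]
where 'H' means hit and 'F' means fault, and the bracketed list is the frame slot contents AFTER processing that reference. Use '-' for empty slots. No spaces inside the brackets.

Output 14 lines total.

F [1,-]
F [1,4]
F [2,4]
H [2,4]
H [2,4]
H [2,4]
H [2,4]
F [2,1]
F [2,3]
H [2,3]
H [2,3]
H [2,3]
H [2,3]
H [2,3]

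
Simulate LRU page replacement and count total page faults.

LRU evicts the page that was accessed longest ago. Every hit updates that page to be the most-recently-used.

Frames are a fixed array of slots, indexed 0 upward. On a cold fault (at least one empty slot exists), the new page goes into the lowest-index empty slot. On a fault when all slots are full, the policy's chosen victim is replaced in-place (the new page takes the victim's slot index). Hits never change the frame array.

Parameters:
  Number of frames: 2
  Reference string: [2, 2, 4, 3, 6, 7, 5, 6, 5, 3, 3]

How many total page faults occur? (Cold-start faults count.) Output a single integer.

Answer: 8

Derivation:
Step 0: ref 2 → FAULT, frames=[2,-]
Step 1: ref 2 → HIT, frames=[2,-]
Step 2: ref 4 → FAULT, frames=[2,4]
Step 3: ref 3 → FAULT (evict 2), frames=[3,4]
Step 4: ref 6 → FAULT (evict 4), frames=[3,6]
Step 5: ref 7 → FAULT (evict 3), frames=[7,6]
Step 6: ref 5 → FAULT (evict 6), frames=[7,5]
Step 7: ref 6 → FAULT (evict 7), frames=[6,5]
Step 8: ref 5 → HIT, frames=[6,5]
Step 9: ref 3 → FAULT (evict 6), frames=[3,5]
Step 10: ref 3 → HIT, frames=[3,5]
Total faults: 8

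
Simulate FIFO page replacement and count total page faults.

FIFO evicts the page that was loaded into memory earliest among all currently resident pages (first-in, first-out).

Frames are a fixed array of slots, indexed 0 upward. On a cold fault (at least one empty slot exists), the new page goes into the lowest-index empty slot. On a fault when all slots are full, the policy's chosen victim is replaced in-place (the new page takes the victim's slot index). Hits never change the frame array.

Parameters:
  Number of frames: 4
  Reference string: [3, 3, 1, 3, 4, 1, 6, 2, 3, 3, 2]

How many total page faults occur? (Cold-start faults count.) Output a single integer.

Answer: 6

Derivation:
Step 0: ref 3 → FAULT, frames=[3,-,-,-]
Step 1: ref 3 → HIT, frames=[3,-,-,-]
Step 2: ref 1 → FAULT, frames=[3,1,-,-]
Step 3: ref 3 → HIT, frames=[3,1,-,-]
Step 4: ref 4 → FAULT, frames=[3,1,4,-]
Step 5: ref 1 → HIT, frames=[3,1,4,-]
Step 6: ref 6 → FAULT, frames=[3,1,4,6]
Step 7: ref 2 → FAULT (evict 3), frames=[2,1,4,6]
Step 8: ref 3 → FAULT (evict 1), frames=[2,3,4,6]
Step 9: ref 3 → HIT, frames=[2,3,4,6]
Step 10: ref 2 → HIT, frames=[2,3,4,6]
Total faults: 6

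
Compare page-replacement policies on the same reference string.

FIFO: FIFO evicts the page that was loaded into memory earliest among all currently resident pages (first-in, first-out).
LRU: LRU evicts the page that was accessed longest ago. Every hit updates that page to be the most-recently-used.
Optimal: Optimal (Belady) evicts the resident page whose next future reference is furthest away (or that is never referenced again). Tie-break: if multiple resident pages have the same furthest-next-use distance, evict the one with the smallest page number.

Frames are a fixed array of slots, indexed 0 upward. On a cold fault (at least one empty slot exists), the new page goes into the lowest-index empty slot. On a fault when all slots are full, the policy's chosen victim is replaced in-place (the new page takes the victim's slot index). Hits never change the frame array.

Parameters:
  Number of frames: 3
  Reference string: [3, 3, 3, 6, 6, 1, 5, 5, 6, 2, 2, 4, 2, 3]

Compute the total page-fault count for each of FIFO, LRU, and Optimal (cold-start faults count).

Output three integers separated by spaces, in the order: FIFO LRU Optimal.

Answer: 7 7 6

Derivation:
--- FIFO ---
  step 0: ref 3 -> FAULT, frames=[3,-,-] (faults so far: 1)
  step 1: ref 3 -> HIT, frames=[3,-,-] (faults so far: 1)
  step 2: ref 3 -> HIT, frames=[3,-,-] (faults so far: 1)
  step 3: ref 6 -> FAULT, frames=[3,6,-] (faults so far: 2)
  step 4: ref 6 -> HIT, frames=[3,6,-] (faults so far: 2)
  step 5: ref 1 -> FAULT, frames=[3,6,1] (faults so far: 3)
  step 6: ref 5 -> FAULT, evict 3, frames=[5,6,1] (faults so far: 4)
  step 7: ref 5 -> HIT, frames=[5,6,1] (faults so far: 4)
  step 8: ref 6 -> HIT, frames=[5,6,1] (faults so far: 4)
  step 9: ref 2 -> FAULT, evict 6, frames=[5,2,1] (faults so far: 5)
  step 10: ref 2 -> HIT, frames=[5,2,1] (faults so far: 5)
  step 11: ref 4 -> FAULT, evict 1, frames=[5,2,4] (faults so far: 6)
  step 12: ref 2 -> HIT, frames=[5,2,4] (faults so far: 6)
  step 13: ref 3 -> FAULT, evict 5, frames=[3,2,4] (faults so far: 7)
  FIFO total faults: 7
--- LRU ---
  step 0: ref 3 -> FAULT, frames=[3,-,-] (faults so far: 1)
  step 1: ref 3 -> HIT, frames=[3,-,-] (faults so far: 1)
  step 2: ref 3 -> HIT, frames=[3,-,-] (faults so far: 1)
  step 3: ref 6 -> FAULT, frames=[3,6,-] (faults so far: 2)
  step 4: ref 6 -> HIT, frames=[3,6,-] (faults so far: 2)
  step 5: ref 1 -> FAULT, frames=[3,6,1] (faults so far: 3)
  step 6: ref 5 -> FAULT, evict 3, frames=[5,6,1] (faults so far: 4)
  step 7: ref 5 -> HIT, frames=[5,6,1] (faults so far: 4)
  step 8: ref 6 -> HIT, frames=[5,6,1] (faults so far: 4)
  step 9: ref 2 -> FAULT, evict 1, frames=[5,6,2] (faults so far: 5)
  step 10: ref 2 -> HIT, frames=[5,6,2] (faults so far: 5)
  step 11: ref 4 -> FAULT, evict 5, frames=[4,6,2] (faults so far: 6)
  step 12: ref 2 -> HIT, frames=[4,6,2] (faults so far: 6)
  step 13: ref 3 -> FAULT, evict 6, frames=[4,3,2] (faults so far: 7)
  LRU total faults: 7
--- Optimal ---
  step 0: ref 3 -> FAULT, frames=[3,-,-] (faults so far: 1)
  step 1: ref 3 -> HIT, frames=[3,-,-] (faults so far: 1)
  step 2: ref 3 -> HIT, frames=[3,-,-] (faults so far: 1)
  step 3: ref 6 -> FAULT, frames=[3,6,-] (faults so far: 2)
  step 4: ref 6 -> HIT, frames=[3,6,-] (faults so far: 2)
  step 5: ref 1 -> FAULT, frames=[3,6,1] (faults so far: 3)
  step 6: ref 5 -> FAULT, evict 1, frames=[3,6,5] (faults so far: 4)
  step 7: ref 5 -> HIT, frames=[3,6,5] (faults so far: 4)
  step 8: ref 6 -> HIT, frames=[3,6,5] (faults so far: 4)
  step 9: ref 2 -> FAULT, evict 5, frames=[3,6,2] (faults so far: 5)
  step 10: ref 2 -> HIT, frames=[3,6,2] (faults so far: 5)
  step 11: ref 4 -> FAULT, evict 6, frames=[3,4,2] (faults so far: 6)
  step 12: ref 2 -> HIT, frames=[3,4,2] (faults so far: 6)
  step 13: ref 3 -> HIT, frames=[3,4,2] (faults so far: 6)
  Optimal total faults: 6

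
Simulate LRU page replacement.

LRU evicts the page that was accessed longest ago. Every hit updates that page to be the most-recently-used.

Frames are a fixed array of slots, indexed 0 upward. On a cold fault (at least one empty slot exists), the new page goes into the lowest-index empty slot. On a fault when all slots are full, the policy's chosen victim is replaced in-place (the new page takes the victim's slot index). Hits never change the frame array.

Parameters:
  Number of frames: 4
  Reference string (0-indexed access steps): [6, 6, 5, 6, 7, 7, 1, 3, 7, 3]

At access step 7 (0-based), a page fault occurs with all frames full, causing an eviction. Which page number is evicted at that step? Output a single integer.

Step 0: ref 6 -> FAULT, frames=[6,-,-,-]
Step 1: ref 6 -> HIT, frames=[6,-,-,-]
Step 2: ref 5 -> FAULT, frames=[6,5,-,-]
Step 3: ref 6 -> HIT, frames=[6,5,-,-]
Step 4: ref 7 -> FAULT, frames=[6,5,7,-]
Step 5: ref 7 -> HIT, frames=[6,5,7,-]
Step 6: ref 1 -> FAULT, frames=[6,5,7,1]
Step 7: ref 3 -> FAULT, evict 5, frames=[6,3,7,1]
At step 7: evicted page 5

Answer: 5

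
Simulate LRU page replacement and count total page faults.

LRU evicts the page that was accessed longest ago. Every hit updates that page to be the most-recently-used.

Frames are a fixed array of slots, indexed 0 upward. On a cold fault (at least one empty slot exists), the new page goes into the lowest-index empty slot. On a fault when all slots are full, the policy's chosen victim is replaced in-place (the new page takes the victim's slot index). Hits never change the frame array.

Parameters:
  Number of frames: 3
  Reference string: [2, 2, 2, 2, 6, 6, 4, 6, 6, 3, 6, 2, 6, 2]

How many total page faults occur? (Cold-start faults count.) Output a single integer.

Answer: 5

Derivation:
Step 0: ref 2 → FAULT, frames=[2,-,-]
Step 1: ref 2 → HIT, frames=[2,-,-]
Step 2: ref 2 → HIT, frames=[2,-,-]
Step 3: ref 2 → HIT, frames=[2,-,-]
Step 4: ref 6 → FAULT, frames=[2,6,-]
Step 5: ref 6 → HIT, frames=[2,6,-]
Step 6: ref 4 → FAULT, frames=[2,6,4]
Step 7: ref 6 → HIT, frames=[2,6,4]
Step 8: ref 6 → HIT, frames=[2,6,4]
Step 9: ref 3 → FAULT (evict 2), frames=[3,6,4]
Step 10: ref 6 → HIT, frames=[3,6,4]
Step 11: ref 2 → FAULT (evict 4), frames=[3,6,2]
Step 12: ref 6 → HIT, frames=[3,6,2]
Step 13: ref 2 → HIT, frames=[3,6,2]
Total faults: 5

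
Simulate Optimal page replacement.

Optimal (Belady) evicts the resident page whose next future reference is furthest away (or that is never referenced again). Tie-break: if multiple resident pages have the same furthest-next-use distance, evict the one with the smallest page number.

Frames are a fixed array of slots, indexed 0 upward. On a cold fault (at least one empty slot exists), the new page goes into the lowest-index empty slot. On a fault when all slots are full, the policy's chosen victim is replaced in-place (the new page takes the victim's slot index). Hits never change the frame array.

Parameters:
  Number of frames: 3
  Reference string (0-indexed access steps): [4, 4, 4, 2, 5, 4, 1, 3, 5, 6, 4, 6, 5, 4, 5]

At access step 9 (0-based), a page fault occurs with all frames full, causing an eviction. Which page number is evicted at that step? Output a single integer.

Answer: 3

Derivation:
Step 0: ref 4 -> FAULT, frames=[4,-,-]
Step 1: ref 4 -> HIT, frames=[4,-,-]
Step 2: ref 4 -> HIT, frames=[4,-,-]
Step 3: ref 2 -> FAULT, frames=[4,2,-]
Step 4: ref 5 -> FAULT, frames=[4,2,5]
Step 5: ref 4 -> HIT, frames=[4,2,5]
Step 6: ref 1 -> FAULT, evict 2, frames=[4,1,5]
Step 7: ref 3 -> FAULT, evict 1, frames=[4,3,5]
Step 8: ref 5 -> HIT, frames=[4,3,5]
Step 9: ref 6 -> FAULT, evict 3, frames=[4,6,5]
At step 9: evicted page 3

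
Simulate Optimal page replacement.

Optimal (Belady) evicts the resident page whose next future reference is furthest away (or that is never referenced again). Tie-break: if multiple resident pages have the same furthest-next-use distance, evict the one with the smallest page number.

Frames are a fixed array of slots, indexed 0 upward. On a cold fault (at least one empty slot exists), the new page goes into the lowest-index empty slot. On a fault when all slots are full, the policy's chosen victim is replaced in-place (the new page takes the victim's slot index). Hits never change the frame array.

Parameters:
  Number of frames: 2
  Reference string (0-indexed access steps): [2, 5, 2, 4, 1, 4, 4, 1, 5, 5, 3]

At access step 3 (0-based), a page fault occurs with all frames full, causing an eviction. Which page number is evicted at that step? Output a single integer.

Answer: 2

Derivation:
Step 0: ref 2 -> FAULT, frames=[2,-]
Step 1: ref 5 -> FAULT, frames=[2,5]
Step 2: ref 2 -> HIT, frames=[2,5]
Step 3: ref 4 -> FAULT, evict 2, frames=[4,5]
At step 3: evicted page 2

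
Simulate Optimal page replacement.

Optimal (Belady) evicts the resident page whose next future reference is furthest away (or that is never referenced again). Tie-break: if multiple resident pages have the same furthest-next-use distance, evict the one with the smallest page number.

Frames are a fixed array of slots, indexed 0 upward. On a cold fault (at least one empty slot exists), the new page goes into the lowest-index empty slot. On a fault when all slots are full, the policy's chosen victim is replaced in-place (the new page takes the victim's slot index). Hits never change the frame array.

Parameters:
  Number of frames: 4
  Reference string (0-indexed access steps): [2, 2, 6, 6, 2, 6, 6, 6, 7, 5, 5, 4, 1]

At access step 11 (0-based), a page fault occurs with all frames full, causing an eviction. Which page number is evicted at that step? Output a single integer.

Answer: 2

Derivation:
Step 0: ref 2 -> FAULT, frames=[2,-,-,-]
Step 1: ref 2 -> HIT, frames=[2,-,-,-]
Step 2: ref 6 -> FAULT, frames=[2,6,-,-]
Step 3: ref 6 -> HIT, frames=[2,6,-,-]
Step 4: ref 2 -> HIT, frames=[2,6,-,-]
Step 5: ref 6 -> HIT, frames=[2,6,-,-]
Step 6: ref 6 -> HIT, frames=[2,6,-,-]
Step 7: ref 6 -> HIT, frames=[2,6,-,-]
Step 8: ref 7 -> FAULT, frames=[2,6,7,-]
Step 9: ref 5 -> FAULT, frames=[2,6,7,5]
Step 10: ref 5 -> HIT, frames=[2,6,7,5]
Step 11: ref 4 -> FAULT, evict 2, frames=[4,6,7,5]
At step 11: evicted page 2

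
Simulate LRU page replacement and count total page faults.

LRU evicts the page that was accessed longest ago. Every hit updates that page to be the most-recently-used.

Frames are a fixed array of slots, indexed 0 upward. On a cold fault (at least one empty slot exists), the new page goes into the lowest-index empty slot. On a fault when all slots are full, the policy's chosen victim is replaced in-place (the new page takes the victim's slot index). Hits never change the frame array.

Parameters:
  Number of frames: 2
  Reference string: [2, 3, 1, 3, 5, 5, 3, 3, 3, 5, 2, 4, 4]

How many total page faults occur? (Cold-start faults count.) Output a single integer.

Answer: 6

Derivation:
Step 0: ref 2 → FAULT, frames=[2,-]
Step 1: ref 3 → FAULT, frames=[2,3]
Step 2: ref 1 → FAULT (evict 2), frames=[1,3]
Step 3: ref 3 → HIT, frames=[1,3]
Step 4: ref 5 → FAULT (evict 1), frames=[5,3]
Step 5: ref 5 → HIT, frames=[5,3]
Step 6: ref 3 → HIT, frames=[5,3]
Step 7: ref 3 → HIT, frames=[5,3]
Step 8: ref 3 → HIT, frames=[5,3]
Step 9: ref 5 → HIT, frames=[5,3]
Step 10: ref 2 → FAULT (evict 3), frames=[5,2]
Step 11: ref 4 → FAULT (evict 5), frames=[4,2]
Step 12: ref 4 → HIT, frames=[4,2]
Total faults: 6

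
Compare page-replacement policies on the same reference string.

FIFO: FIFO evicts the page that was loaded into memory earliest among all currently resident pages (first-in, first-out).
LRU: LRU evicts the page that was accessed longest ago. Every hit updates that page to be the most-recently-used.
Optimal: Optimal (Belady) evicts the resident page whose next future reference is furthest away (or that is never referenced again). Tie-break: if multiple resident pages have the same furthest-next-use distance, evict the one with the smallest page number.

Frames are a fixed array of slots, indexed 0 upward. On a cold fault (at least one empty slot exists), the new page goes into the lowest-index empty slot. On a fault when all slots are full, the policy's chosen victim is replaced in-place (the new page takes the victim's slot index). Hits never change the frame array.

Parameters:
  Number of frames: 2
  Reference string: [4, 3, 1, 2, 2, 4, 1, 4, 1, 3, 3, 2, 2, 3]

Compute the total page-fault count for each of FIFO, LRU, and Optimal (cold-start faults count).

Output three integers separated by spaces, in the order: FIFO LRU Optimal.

Answer: 8 8 7

Derivation:
--- FIFO ---
  step 0: ref 4 -> FAULT, frames=[4,-] (faults so far: 1)
  step 1: ref 3 -> FAULT, frames=[4,3] (faults so far: 2)
  step 2: ref 1 -> FAULT, evict 4, frames=[1,3] (faults so far: 3)
  step 3: ref 2 -> FAULT, evict 3, frames=[1,2] (faults so far: 4)
  step 4: ref 2 -> HIT, frames=[1,2] (faults so far: 4)
  step 5: ref 4 -> FAULT, evict 1, frames=[4,2] (faults so far: 5)
  step 6: ref 1 -> FAULT, evict 2, frames=[4,1] (faults so far: 6)
  step 7: ref 4 -> HIT, frames=[4,1] (faults so far: 6)
  step 8: ref 1 -> HIT, frames=[4,1] (faults so far: 6)
  step 9: ref 3 -> FAULT, evict 4, frames=[3,1] (faults so far: 7)
  step 10: ref 3 -> HIT, frames=[3,1] (faults so far: 7)
  step 11: ref 2 -> FAULT, evict 1, frames=[3,2] (faults so far: 8)
  step 12: ref 2 -> HIT, frames=[3,2] (faults so far: 8)
  step 13: ref 3 -> HIT, frames=[3,2] (faults so far: 8)
  FIFO total faults: 8
--- LRU ---
  step 0: ref 4 -> FAULT, frames=[4,-] (faults so far: 1)
  step 1: ref 3 -> FAULT, frames=[4,3] (faults so far: 2)
  step 2: ref 1 -> FAULT, evict 4, frames=[1,3] (faults so far: 3)
  step 3: ref 2 -> FAULT, evict 3, frames=[1,2] (faults so far: 4)
  step 4: ref 2 -> HIT, frames=[1,2] (faults so far: 4)
  step 5: ref 4 -> FAULT, evict 1, frames=[4,2] (faults so far: 5)
  step 6: ref 1 -> FAULT, evict 2, frames=[4,1] (faults so far: 6)
  step 7: ref 4 -> HIT, frames=[4,1] (faults so far: 6)
  step 8: ref 1 -> HIT, frames=[4,1] (faults so far: 6)
  step 9: ref 3 -> FAULT, evict 4, frames=[3,1] (faults so far: 7)
  step 10: ref 3 -> HIT, frames=[3,1] (faults so far: 7)
  step 11: ref 2 -> FAULT, evict 1, frames=[3,2] (faults so far: 8)
  step 12: ref 2 -> HIT, frames=[3,2] (faults so far: 8)
  step 13: ref 3 -> HIT, frames=[3,2] (faults so far: 8)
  LRU total faults: 8
--- Optimal ---
  step 0: ref 4 -> FAULT, frames=[4,-] (faults so far: 1)
  step 1: ref 3 -> FAULT, frames=[4,3] (faults so far: 2)
  step 2: ref 1 -> FAULT, evict 3, frames=[4,1] (faults so far: 3)
  step 3: ref 2 -> FAULT, evict 1, frames=[4,2] (faults so far: 4)
  step 4: ref 2 -> HIT, frames=[4,2] (faults so far: 4)
  step 5: ref 4 -> HIT, frames=[4,2] (faults so far: 4)
  step 6: ref 1 -> FAULT, evict 2, frames=[4,1] (faults so far: 5)
  step 7: ref 4 -> HIT, frames=[4,1] (faults so far: 5)
  step 8: ref 1 -> HIT, frames=[4,1] (faults so far: 5)
  step 9: ref 3 -> FAULT, evict 1, frames=[4,3] (faults so far: 6)
  step 10: ref 3 -> HIT, frames=[4,3] (faults so far: 6)
  step 11: ref 2 -> FAULT, evict 4, frames=[2,3] (faults so far: 7)
  step 12: ref 2 -> HIT, frames=[2,3] (faults so far: 7)
  step 13: ref 3 -> HIT, frames=[2,3] (faults so far: 7)
  Optimal total faults: 7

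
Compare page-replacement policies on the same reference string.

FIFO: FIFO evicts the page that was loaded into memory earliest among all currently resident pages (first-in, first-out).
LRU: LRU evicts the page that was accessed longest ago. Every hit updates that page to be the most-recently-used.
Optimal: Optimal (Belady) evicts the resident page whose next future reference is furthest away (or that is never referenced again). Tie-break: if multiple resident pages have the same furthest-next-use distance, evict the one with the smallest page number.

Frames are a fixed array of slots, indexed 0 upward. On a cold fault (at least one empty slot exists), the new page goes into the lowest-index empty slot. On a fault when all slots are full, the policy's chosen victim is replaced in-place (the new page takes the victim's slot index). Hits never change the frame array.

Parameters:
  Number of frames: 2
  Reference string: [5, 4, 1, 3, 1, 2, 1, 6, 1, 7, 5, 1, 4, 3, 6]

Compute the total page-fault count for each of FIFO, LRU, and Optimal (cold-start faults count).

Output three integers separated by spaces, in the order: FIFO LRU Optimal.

Answer: 13 12 11

Derivation:
--- FIFO ---
  step 0: ref 5 -> FAULT, frames=[5,-] (faults so far: 1)
  step 1: ref 4 -> FAULT, frames=[5,4] (faults so far: 2)
  step 2: ref 1 -> FAULT, evict 5, frames=[1,4] (faults so far: 3)
  step 3: ref 3 -> FAULT, evict 4, frames=[1,3] (faults so far: 4)
  step 4: ref 1 -> HIT, frames=[1,3] (faults so far: 4)
  step 5: ref 2 -> FAULT, evict 1, frames=[2,3] (faults so far: 5)
  step 6: ref 1 -> FAULT, evict 3, frames=[2,1] (faults so far: 6)
  step 7: ref 6 -> FAULT, evict 2, frames=[6,1] (faults so far: 7)
  step 8: ref 1 -> HIT, frames=[6,1] (faults so far: 7)
  step 9: ref 7 -> FAULT, evict 1, frames=[6,7] (faults so far: 8)
  step 10: ref 5 -> FAULT, evict 6, frames=[5,7] (faults so far: 9)
  step 11: ref 1 -> FAULT, evict 7, frames=[5,1] (faults so far: 10)
  step 12: ref 4 -> FAULT, evict 5, frames=[4,1] (faults so far: 11)
  step 13: ref 3 -> FAULT, evict 1, frames=[4,3] (faults so far: 12)
  step 14: ref 6 -> FAULT, evict 4, frames=[6,3] (faults so far: 13)
  FIFO total faults: 13
--- LRU ---
  step 0: ref 5 -> FAULT, frames=[5,-] (faults so far: 1)
  step 1: ref 4 -> FAULT, frames=[5,4] (faults so far: 2)
  step 2: ref 1 -> FAULT, evict 5, frames=[1,4] (faults so far: 3)
  step 3: ref 3 -> FAULT, evict 4, frames=[1,3] (faults so far: 4)
  step 4: ref 1 -> HIT, frames=[1,3] (faults so far: 4)
  step 5: ref 2 -> FAULT, evict 3, frames=[1,2] (faults so far: 5)
  step 6: ref 1 -> HIT, frames=[1,2] (faults so far: 5)
  step 7: ref 6 -> FAULT, evict 2, frames=[1,6] (faults so far: 6)
  step 8: ref 1 -> HIT, frames=[1,6] (faults so far: 6)
  step 9: ref 7 -> FAULT, evict 6, frames=[1,7] (faults so far: 7)
  step 10: ref 5 -> FAULT, evict 1, frames=[5,7] (faults so far: 8)
  step 11: ref 1 -> FAULT, evict 7, frames=[5,1] (faults so far: 9)
  step 12: ref 4 -> FAULT, evict 5, frames=[4,1] (faults so far: 10)
  step 13: ref 3 -> FAULT, evict 1, frames=[4,3] (faults so far: 11)
  step 14: ref 6 -> FAULT, evict 4, frames=[6,3] (faults so far: 12)
  LRU total faults: 12
--- Optimal ---
  step 0: ref 5 -> FAULT, frames=[5,-] (faults so far: 1)
  step 1: ref 4 -> FAULT, frames=[5,4] (faults so far: 2)
  step 2: ref 1 -> FAULT, evict 4, frames=[5,1] (faults so far: 3)
  step 3: ref 3 -> FAULT, evict 5, frames=[3,1] (faults so far: 4)
  step 4: ref 1 -> HIT, frames=[3,1] (faults so far: 4)
  step 5: ref 2 -> FAULT, evict 3, frames=[2,1] (faults so far: 5)
  step 6: ref 1 -> HIT, frames=[2,1] (faults so far: 5)
  step 7: ref 6 -> FAULT, evict 2, frames=[6,1] (faults so far: 6)
  step 8: ref 1 -> HIT, frames=[6,1] (faults so far: 6)
  step 9: ref 7 -> FAULT, evict 6, frames=[7,1] (faults so far: 7)
  step 10: ref 5 -> FAULT, evict 7, frames=[5,1] (faults so far: 8)
  step 11: ref 1 -> HIT, frames=[5,1] (faults so far: 8)
  step 12: ref 4 -> FAULT, evict 1, frames=[5,4] (faults so far: 9)
  step 13: ref 3 -> FAULT, evict 4, frames=[5,3] (faults so far: 10)
  step 14: ref 6 -> FAULT, evict 3, frames=[5,6] (faults so far: 11)
  Optimal total faults: 11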